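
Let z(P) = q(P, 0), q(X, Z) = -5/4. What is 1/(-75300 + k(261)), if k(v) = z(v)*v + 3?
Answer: -4/302493 ≈ -1.3223e-5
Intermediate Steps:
q(X, Z) = -5/4 (q(X, Z) = -5*1/4 = -5/4)
z(P) = -5/4
k(v) = 3 - 5*v/4 (k(v) = -5*v/4 + 3 = 3 - 5*v/4)
1/(-75300 + k(261)) = 1/(-75300 + (3 - 5/4*261)) = 1/(-75300 + (3 - 1305/4)) = 1/(-75300 - 1293/4) = 1/(-302493/4) = -4/302493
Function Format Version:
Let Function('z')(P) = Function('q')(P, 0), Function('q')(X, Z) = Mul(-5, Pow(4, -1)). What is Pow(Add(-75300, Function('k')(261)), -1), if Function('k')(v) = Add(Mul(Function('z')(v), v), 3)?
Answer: Rational(-4, 302493) ≈ -1.3223e-5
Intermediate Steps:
Function('q')(X, Z) = Rational(-5, 4) (Function('q')(X, Z) = Mul(-5, Rational(1, 4)) = Rational(-5, 4))
Function('z')(P) = Rational(-5, 4)
Function('k')(v) = Add(3, Mul(Rational(-5, 4), v)) (Function('k')(v) = Add(Mul(Rational(-5, 4), v), 3) = Add(3, Mul(Rational(-5, 4), v)))
Pow(Add(-75300, Function('k')(261)), -1) = Pow(Add(-75300, Add(3, Mul(Rational(-5, 4), 261))), -1) = Pow(Add(-75300, Add(3, Rational(-1305, 4))), -1) = Pow(Add(-75300, Rational(-1293, 4)), -1) = Pow(Rational(-302493, 4), -1) = Rational(-4, 302493)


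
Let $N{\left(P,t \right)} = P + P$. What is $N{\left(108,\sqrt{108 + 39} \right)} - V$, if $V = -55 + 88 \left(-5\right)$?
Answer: $711$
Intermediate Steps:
$N{\left(P,t \right)} = 2 P$
$V = -495$ ($V = -55 - 440 = -495$)
$N{\left(108,\sqrt{108 + 39} \right)} - V = 2 \cdot 108 - -495 = 216 + 495 = 711$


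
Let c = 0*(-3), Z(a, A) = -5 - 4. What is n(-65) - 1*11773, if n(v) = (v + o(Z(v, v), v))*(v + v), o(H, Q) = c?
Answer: -3323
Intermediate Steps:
Z(a, A) = -9
c = 0
o(H, Q) = 0
n(v) = 2*v² (n(v) = (v + 0)*(v + v) = v*(2*v) = 2*v²)
n(-65) - 1*11773 = 2*(-65)² - 1*11773 = 2*4225 - 11773 = 8450 - 11773 = -3323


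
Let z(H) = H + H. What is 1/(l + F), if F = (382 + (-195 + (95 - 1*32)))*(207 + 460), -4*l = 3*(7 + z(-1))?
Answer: 4/666985 ≈ 5.9971e-6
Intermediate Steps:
z(H) = 2*H
l = -15/4 (l = -3*(7 + 2*(-1))/4 = -3*(7 - 2)/4 = -3*5/4 = -¼*15 = -15/4 ≈ -3.7500)
F = 166750 (F = (382 + (-195 + (95 - 32)))*667 = (382 + (-195 + 63))*667 = (382 - 132)*667 = 250*667 = 166750)
1/(l + F) = 1/(-15/4 + 166750) = 1/(666985/4) = 4/666985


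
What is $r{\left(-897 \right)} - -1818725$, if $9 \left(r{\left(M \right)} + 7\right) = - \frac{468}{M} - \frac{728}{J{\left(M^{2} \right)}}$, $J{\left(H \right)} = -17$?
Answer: $\frac{6400085590}{3519} \approx 1.8187 \cdot 10^{6}$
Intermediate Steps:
$r{\left(M \right)} = - \frac{343}{153} - \frac{52}{M}$ ($r{\left(M \right)} = -7 + \frac{- \frac{468}{M} - \frac{728}{-17}}{9} = -7 + \frac{- \frac{468}{M} - - \frac{728}{17}}{9} = -7 + \frac{- \frac{468}{M} + \frac{728}{17}}{9} = -7 + \frac{\frac{728}{17} - \frac{468}{M}}{9} = -7 + \left(\frac{728}{153} - \frac{52}{M}\right) = - \frac{343}{153} - \frac{52}{M}$)
$r{\left(-897 \right)} - -1818725 = \left(- \frac{343}{153} - \frac{52}{-897}\right) - -1818725 = \left(- \frac{343}{153} - - \frac{4}{69}\right) + 1818725 = \left(- \frac{343}{153} + \frac{4}{69}\right) + 1818725 = - \frac{7685}{3519} + 1818725 = \frac{6400085590}{3519}$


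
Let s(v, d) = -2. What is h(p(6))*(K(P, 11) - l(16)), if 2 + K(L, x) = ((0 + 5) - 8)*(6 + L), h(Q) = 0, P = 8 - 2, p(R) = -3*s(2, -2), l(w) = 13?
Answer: 0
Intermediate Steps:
p(R) = 6 (p(R) = -3*(-2) = 6)
P = 6
K(L, x) = -20 - 3*L (K(L, x) = -2 + ((0 + 5) - 8)*(6 + L) = -2 + (5 - 8)*(6 + L) = -2 - 3*(6 + L) = -2 + (-18 - 3*L) = -20 - 3*L)
h(p(6))*(K(P, 11) - l(16)) = 0*((-20 - 3*6) - 1*13) = 0*((-20 - 18) - 13) = 0*(-38 - 13) = 0*(-51) = 0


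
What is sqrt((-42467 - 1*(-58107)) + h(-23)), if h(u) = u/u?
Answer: sqrt(15641) ≈ 125.06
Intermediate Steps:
h(u) = 1
sqrt((-42467 - 1*(-58107)) + h(-23)) = sqrt((-42467 - 1*(-58107)) + 1) = sqrt((-42467 + 58107) + 1) = sqrt(15640 + 1) = sqrt(15641)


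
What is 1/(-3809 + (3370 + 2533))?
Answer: 1/2094 ≈ 0.00047755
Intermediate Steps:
1/(-3809 + (3370 + 2533)) = 1/(-3809 + 5903) = 1/2094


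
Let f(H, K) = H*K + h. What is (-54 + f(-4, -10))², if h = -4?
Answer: 324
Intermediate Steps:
f(H, K) = -4 + H*K (f(H, K) = H*K - 4 = -4 + H*K)
(-54 + f(-4, -10))² = (-54 + (-4 - 4*(-10)))² = (-54 + (-4 + 40))² = (-54 + 36)² = (-18)² = 324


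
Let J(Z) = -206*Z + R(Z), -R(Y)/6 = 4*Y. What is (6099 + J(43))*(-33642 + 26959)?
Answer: 25335253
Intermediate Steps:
R(Y) = -24*Y
J(Z) = -230*Z (J(Z) = -206*Z - 24*Z = -230*Z)
(6099 + J(43))*(-33642 + 26959) = (6099 - 230*43)*(-33642 + 26959) = (6099 - 9890)*(-6683) = -3791*(-6683) = 25335253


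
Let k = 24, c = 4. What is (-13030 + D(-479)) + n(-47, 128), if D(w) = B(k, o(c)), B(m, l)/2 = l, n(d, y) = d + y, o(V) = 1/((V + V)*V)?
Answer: -207183/16 ≈ -12949.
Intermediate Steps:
o(V) = 1/(2*V**2) (o(V) = 1/(((2*V))*V) = (1/(2*V))/V = 1/(2*V**2))
B(m, l) = 2*l
D(w) = 1/16 (D(w) = 2*((1/2)/4**2) = 2*((1/2)*(1/16)) = 2*(1/32) = 1/16)
(-13030 + D(-479)) + n(-47, 128) = (-13030 + 1/16) + (-47 + 128) = -208479/16 + 81 = -207183/16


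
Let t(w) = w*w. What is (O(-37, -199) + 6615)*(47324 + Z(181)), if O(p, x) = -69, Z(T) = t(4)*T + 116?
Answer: 329499456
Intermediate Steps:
t(w) = w**2
Z(T) = 116 + 16*T (Z(T) = 4**2*T + 116 = 16*T + 116 = 116 + 16*T)
(O(-37, -199) + 6615)*(47324 + Z(181)) = (-69 + 6615)*(47324 + (116 + 16*181)) = 6546*(47324 + (116 + 2896)) = 6546*(47324 + 3012) = 6546*50336 = 329499456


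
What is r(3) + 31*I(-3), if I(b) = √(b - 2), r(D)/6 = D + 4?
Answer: 42 + 31*I*√5 ≈ 42.0 + 69.318*I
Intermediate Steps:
r(D) = 24 + 6*D (r(D) = 6*(D + 4) = 6*(4 + D) = 24 + 6*D)
I(b) = √(-2 + b)
r(3) + 31*I(-3) = (24 + 6*3) + 31*√(-2 - 3) = (24 + 18) + 31*√(-5) = 42 + 31*(I*√5) = 42 + 31*I*√5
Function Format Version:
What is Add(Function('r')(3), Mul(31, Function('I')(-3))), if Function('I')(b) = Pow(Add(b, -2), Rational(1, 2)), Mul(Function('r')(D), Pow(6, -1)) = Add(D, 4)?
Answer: Add(42, Mul(31, I, Pow(5, Rational(1, 2)))) ≈ Add(42.000, Mul(69.318, I))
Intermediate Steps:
Function('r')(D) = Add(24, Mul(6, D)) (Function('r')(D) = Mul(6, Add(D, 4)) = Mul(6, Add(4, D)) = Add(24, Mul(6, D)))
Function('I')(b) = Pow(Add(-2, b), Rational(1, 2))
Add(Function('r')(3), Mul(31, Function('I')(-3))) = Add(Add(24, Mul(6, 3)), Mul(31, Pow(Add(-2, -3), Rational(1, 2)))) = Add(Add(24, 18), Mul(31, Pow(-5, Rational(1, 2)))) = Add(42, Mul(31, Mul(I, Pow(5, Rational(1, 2))))) = Add(42, Mul(31, I, Pow(5, Rational(1, 2))))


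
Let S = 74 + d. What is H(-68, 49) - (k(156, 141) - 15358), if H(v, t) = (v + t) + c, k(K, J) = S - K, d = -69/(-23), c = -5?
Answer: 15413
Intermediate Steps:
d = 3 (d = -69*(-1/23) = 3)
S = 77 (S = 74 + 3 = 77)
k(K, J) = 77 - K
H(v, t) = -5 + t + v (H(v, t) = (v + t) - 5 = (t + v) - 5 = -5 + t + v)
H(-68, 49) - (k(156, 141) - 15358) = (-5 + 49 - 68) - ((77 - 1*156) - 15358) = -24 - ((77 - 156) - 15358) = -24 - (-79 - 15358) = -24 - 1*(-15437) = -24 + 15437 = 15413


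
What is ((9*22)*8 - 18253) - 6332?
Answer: -23001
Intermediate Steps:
((9*22)*8 - 18253) - 6332 = (198*8 - 18253) - 6332 = (1584 - 18253) - 6332 = -16669 - 6332 = -23001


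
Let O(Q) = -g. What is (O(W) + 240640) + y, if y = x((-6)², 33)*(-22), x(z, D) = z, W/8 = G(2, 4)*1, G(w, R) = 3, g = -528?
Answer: 240376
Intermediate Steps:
W = 24 (W = 8*(3*1) = 8*3 = 24)
y = -792 (y = (-6)²*(-22) = 36*(-22) = -792)
O(Q) = 528 (O(Q) = -1*(-528) = 528)
(O(W) + 240640) + y = (528 + 240640) - 792 = 241168 - 792 = 240376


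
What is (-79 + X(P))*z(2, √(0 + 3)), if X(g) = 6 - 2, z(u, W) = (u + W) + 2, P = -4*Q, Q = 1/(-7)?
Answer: -300 - 75*√3 ≈ -429.90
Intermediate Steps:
Q = -⅐ ≈ -0.14286
P = 4/7 (P = -4*(-⅐) = 4/7 ≈ 0.57143)
z(u, W) = 2 + W + u (z(u, W) = (W + u) + 2 = 2 + W + u)
X(g) = 4
(-79 + X(P))*z(2, √(0 + 3)) = (-79 + 4)*(2 + √(0 + 3) + 2) = -75*(2 + √3 + 2) = -75*(4 + √3) = -300 - 75*√3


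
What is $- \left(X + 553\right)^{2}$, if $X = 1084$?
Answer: $-2679769$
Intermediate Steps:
$- \left(X + 553\right)^{2} = - \left(1084 + 553\right)^{2} = - 1637^{2} = \left(-1\right) 2679769 = -2679769$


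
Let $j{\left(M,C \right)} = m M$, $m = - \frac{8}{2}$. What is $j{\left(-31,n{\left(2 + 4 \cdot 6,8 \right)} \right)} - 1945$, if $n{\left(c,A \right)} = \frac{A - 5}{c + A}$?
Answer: $-1821$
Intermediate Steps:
$m = -4$ ($m = \left(-8\right) \frac{1}{2} = -4$)
$n{\left(c,A \right)} = \frac{-5 + A}{A + c}$
$j{\left(M,C \right)} = - 4 M$
$j{\left(-31,n{\left(2 + 4 \cdot 6,8 \right)} \right)} - 1945 = \left(-4\right) \left(-31\right) - 1945 = 124 - 1945 = -1821$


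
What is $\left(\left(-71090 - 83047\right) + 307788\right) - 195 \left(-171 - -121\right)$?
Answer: $163401$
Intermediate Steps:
$\left(\left(-71090 - 83047\right) + 307788\right) - 195 \left(-171 - -121\right) = \left(-154137 + 307788\right) - 195 \left(-171 + 121\right) = 153651 - -9750 = 153651 + 9750 = 163401$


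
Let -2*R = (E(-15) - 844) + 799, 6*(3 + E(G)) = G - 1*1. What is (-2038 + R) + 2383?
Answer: 1111/3 ≈ 370.33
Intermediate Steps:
E(G) = -19/6 + G/6 (E(G) = -3 + (G - 1*1)/6 = -3 + (G - 1)/6 = -3 + (-1 + G)/6 = -3 + (-1/6 + G/6) = -19/6 + G/6)
R = 76/3 (R = -(((-19/6 + (1/6)*(-15)) - 844) + 799)/2 = -(((-19/6 - 5/2) - 844) + 799)/2 = -((-17/3 - 844) + 799)/2 = -(-2549/3 + 799)/2 = -1/2*(-152/3) = 76/3 ≈ 25.333)
(-2038 + R) + 2383 = (-2038 + 76/3) + 2383 = -6038/3 + 2383 = 1111/3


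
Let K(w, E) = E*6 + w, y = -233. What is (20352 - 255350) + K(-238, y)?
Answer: -236634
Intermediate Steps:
K(w, E) = w + 6*E (K(w, E) = 6*E + w = w + 6*E)
(20352 - 255350) + K(-238, y) = (20352 - 255350) + (-238 + 6*(-233)) = -234998 + (-238 - 1398) = -234998 - 1636 = -236634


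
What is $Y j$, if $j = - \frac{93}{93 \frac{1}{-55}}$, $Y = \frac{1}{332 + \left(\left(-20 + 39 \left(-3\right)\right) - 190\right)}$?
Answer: $11$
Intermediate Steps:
$Y = \frac{1}{5}$ ($Y = \frac{1}{332 - 327} = \frac{1}{5} \approx 0.2$)
$j = 55$ ($j = - \frac{93}{93 \left(- \frac{1}{55}\right)} = - \frac{93}{- \frac{93}{55}} = \left(-93\right) \left(- \frac{55}{93}\right) = 55$)
$Y j = \frac{1}{5} \cdot 55 = 11$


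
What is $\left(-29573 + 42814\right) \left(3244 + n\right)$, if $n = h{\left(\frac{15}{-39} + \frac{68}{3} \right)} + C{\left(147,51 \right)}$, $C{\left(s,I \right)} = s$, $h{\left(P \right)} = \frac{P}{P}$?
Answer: $44913472$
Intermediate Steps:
$h{\left(P \right)} = 1$
$n = 148$ ($n = 1 + 147 = 148$)
$\left(-29573 + 42814\right) \left(3244 + n\right) = \left(-29573 + 42814\right) \left(3244 + 148\right) = 13241 \cdot 3392 = 44913472$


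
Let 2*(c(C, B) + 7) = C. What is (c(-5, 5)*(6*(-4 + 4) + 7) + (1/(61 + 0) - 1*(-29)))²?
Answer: 20912329/14884 ≈ 1405.0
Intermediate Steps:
c(C, B) = -7 + C/2
(c(-5, 5)*(6*(-4 + 4) + 7) + (1/(61 + 0) - 1*(-29)))² = ((-7 + (½)*(-5))*(6*(-4 + 4) + 7) + (1/(61 + 0) - 1*(-29)))² = ((-7 - 5/2)*(6*0 + 7) + (1/61 + 29))² = (-19*(0 + 7)/2 + (1/61 + 29))² = (-19/2*7 + 1770/61)² = (-133/2 + 1770/61)² = (-4573/122)² = 20912329/14884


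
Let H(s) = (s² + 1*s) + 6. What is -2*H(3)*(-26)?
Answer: 936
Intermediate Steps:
H(s) = 6 + s + s² (H(s) = (s² + s) + 6 = (s + s²) + 6 = 6 + s + s²)
-2*H(3)*(-26) = -2*(6 + 3 + 3²)*(-26) = -2*(6 + 3 + 9)*(-26) = -2*18*(-26) = -36*(-26) = 936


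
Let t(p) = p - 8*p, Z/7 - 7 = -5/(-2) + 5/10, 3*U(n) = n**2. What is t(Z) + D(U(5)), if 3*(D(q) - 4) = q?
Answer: -4349/9 ≈ -483.22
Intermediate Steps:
U(n) = n**2/3
D(q) = 4 + q/3
Z = 70 (Z = 49 + 7*(-5/(-2) + 5/10) = 49 + 7*(-5*(-1/2) + 5*(1/10)) = 49 + 7*(5/2 + 1/2) = 49 + 7*3 = 49 + 21 = 70)
t(p) = -7*p (t(p) = p - 8*p = -7*p)
t(Z) + D(U(5)) = -7*70 + (4 + ((1/3)*5**2)/3) = -490 + (4 + ((1/3)*25)/3) = -490 + (4 + (1/3)*(25/3)) = -490 + (4 + 25/9) = -490 + 61/9 = -4349/9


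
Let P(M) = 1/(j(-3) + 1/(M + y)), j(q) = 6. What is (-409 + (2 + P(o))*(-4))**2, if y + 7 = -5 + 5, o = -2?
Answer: 490046769/2809 ≈ 1.7446e+5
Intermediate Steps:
y = -7 (y = -7 + (-5 + 5) = -7 + 0 = -7)
P(M) = 1/(6 + 1/(-7 + M)) (P(M) = 1/(6 + 1/(M - 7)) = 1/(6 + 1/(-7 + M)))
(-409 + (2 + P(o))*(-4))**2 = (-409 + (2 + (-7 - 2)/(-41 + 6*(-2)))*(-4))**2 = (-409 + (2 - 9/(-41 - 12))*(-4))**2 = (-409 + (2 - 9/(-53))*(-4))**2 = (-409 + (2 - 1/53*(-9))*(-4))**2 = (-409 + (2 + 9/53)*(-4))**2 = (-409 + (115/53)*(-4))**2 = (-409 - 460/53)**2 = (-22137/53)**2 = 490046769/2809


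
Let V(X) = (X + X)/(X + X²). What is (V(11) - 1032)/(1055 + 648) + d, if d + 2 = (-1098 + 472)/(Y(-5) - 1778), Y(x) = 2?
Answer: -1135919/504088 ≈ -2.2534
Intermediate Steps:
V(X) = 2*X/(X + X²) (V(X) = (2*X)/(X + X²) = 2*X/(X + X²))
d = -1463/888 (d = -2 + (-1098 + 472)/(2 - 1778) = -2 - 626/(-1776) = -2 - 626*(-1/1776) = -2 + 313/888 = -1463/888 ≈ -1.6475)
(V(11) - 1032)/(1055 + 648) + d = (2/(1 + 11) - 1032)/(1055 + 648) - 1463/888 = (2/12 - 1032)/1703 - 1463/888 = (2*(1/12) - 1032)*(1/1703) - 1463/888 = (⅙ - 1032)*(1/1703) - 1463/888 = -6191/6*1/1703 - 1463/888 = -6191/10218 - 1463/888 = -1135919/504088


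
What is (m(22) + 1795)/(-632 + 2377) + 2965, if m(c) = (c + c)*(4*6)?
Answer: 5176776/1745 ≈ 2966.6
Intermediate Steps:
m(c) = 48*c (m(c) = (2*c)*24 = 48*c)
(m(22) + 1795)/(-632 + 2377) + 2965 = (48*22 + 1795)/(-632 + 2377) + 2965 = (1056 + 1795)/1745 + 2965 = 2851*(1/1745) + 2965 = 2851/1745 + 2965 = 5176776/1745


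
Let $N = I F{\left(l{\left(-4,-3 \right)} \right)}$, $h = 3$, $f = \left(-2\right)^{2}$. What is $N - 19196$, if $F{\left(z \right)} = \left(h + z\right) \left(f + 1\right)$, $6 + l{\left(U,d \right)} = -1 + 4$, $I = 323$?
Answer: $-19196$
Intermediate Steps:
$f = 4$
$l{\left(U,d \right)} = -3$ ($l{\left(U,d \right)} = -6 + \left(-1 + 4\right) = -6 + 3 = -3$)
$F{\left(z \right)} = 15 + 5 z$ ($F{\left(z \right)} = \left(3 + z\right) \left(4 + 1\right) = \left(3 + z\right) 5 = 15 + 5 z$)
$N = 0$ ($N = 323 \left(15 + 5 \left(-3\right)\right) = 323 \left(15 - 15\right) = 323 \cdot 0 = 0$)
$N - 19196 = 0 - 19196 = -19196$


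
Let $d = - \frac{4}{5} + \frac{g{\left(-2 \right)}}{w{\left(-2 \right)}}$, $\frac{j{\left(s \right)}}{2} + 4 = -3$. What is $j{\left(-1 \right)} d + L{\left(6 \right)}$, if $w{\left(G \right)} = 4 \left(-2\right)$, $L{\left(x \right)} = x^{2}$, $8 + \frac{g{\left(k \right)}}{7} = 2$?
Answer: $- \frac{263}{10} \approx -26.3$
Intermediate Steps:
$j{\left(s \right)} = -14$ ($j{\left(s \right)} = -8 + 2 \left(-3\right) = -8 - 6 = -14$)
$g{\left(k \right)} = -42$ ($g{\left(k \right)} = -56 + 7 \cdot 2 = -56 + 14 = -42$)
$w{\left(G \right)} = -8$
$d = \frac{89}{20}$ ($d = - \frac{4}{5} - \frac{42}{-8} = \left(-4\right) \frac{1}{5} - - \frac{21}{4} = - \frac{4}{5} + \frac{21}{4} = \frac{89}{20} \approx 4.45$)
$j{\left(-1 \right)} d + L{\left(6 \right)} = \left(-14\right) \frac{89}{20} + 6^{2} = - \frac{623}{10} + 36 = - \frac{263}{10}$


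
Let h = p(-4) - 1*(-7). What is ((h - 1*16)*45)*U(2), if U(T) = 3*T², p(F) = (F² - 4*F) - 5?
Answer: 9720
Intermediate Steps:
p(F) = -5 + F² - 4*F
h = 34 (h = (-5 + (-4)² - 4*(-4)) - 1*(-7) = (-5 + 16 + 16) + 7 = 27 + 7 = 34)
((h - 1*16)*45)*U(2) = ((34 - 1*16)*45)*(3*2²) = ((34 - 16)*45)*(3*4) = (18*45)*12 = 810*12 = 9720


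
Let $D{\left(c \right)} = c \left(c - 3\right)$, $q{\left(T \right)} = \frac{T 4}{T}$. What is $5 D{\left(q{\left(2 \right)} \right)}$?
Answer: $20$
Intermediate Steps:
$q{\left(T \right)} = 4$ ($q{\left(T \right)} = \frac{4 T}{T} = 4$)
$D{\left(c \right)} = c \left(-3 + c\right)$
$5 D{\left(q{\left(2 \right)} \right)} = 5 \cdot 4 \left(-3 + 4\right) = 5 \cdot 4 \cdot 1 = 5 \cdot 4 = 20$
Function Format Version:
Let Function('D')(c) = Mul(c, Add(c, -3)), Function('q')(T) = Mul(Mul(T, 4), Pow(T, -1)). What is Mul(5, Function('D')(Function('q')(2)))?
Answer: 20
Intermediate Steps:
Function('q')(T) = 4 (Function('q')(T) = Mul(Mul(4, T), Pow(T, -1)) = 4)
Function('D')(c) = Mul(c, Add(-3, c))
Mul(5, Function('D')(Function('q')(2))) = Mul(5, Mul(4, Add(-3, 4))) = Mul(5, Mul(4, 1)) = Mul(5, 4) = 20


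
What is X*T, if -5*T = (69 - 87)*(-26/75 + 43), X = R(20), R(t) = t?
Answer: 76776/25 ≈ 3071.0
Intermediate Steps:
X = 20
T = 19194/125 (T = -(69 - 87)*(-26/75 + 43)/5 = -(-18)*(-26*1/75 + 43)/5 = -(-18)*(-26/75 + 43)/5 = -(-18)*3199/(5*75) = -1/5*(-19194/25) = 19194/125 ≈ 153.55)
X*T = 20*(19194/125) = 76776/25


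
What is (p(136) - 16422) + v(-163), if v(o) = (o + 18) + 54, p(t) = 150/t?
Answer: -1122809/68 ≈ -16512.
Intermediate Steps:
v(o) = 72 + o (v(o) = (18 + o) + 54 = 72 + o)
(p(136) - 16422) + v(-163) = (150/136 - 16422) + (72 - 163) = (150*(1/136) - 16422) - 91 = (75/68 - 16422) - 91 = -1116621/68 - 91 = -1122809/68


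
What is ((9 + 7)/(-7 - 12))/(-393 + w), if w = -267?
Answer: 4/3135 ≈ 0.0012759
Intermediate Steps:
((9 + 7)/(-7 - 12))/(-393 + w) = ((9 + 7)/(-7 - 12))/(-393 - 267) = (16/(-19))/(-660) = -4*(-1)/(165*19) = -1/660*(-16/19) = 4/3135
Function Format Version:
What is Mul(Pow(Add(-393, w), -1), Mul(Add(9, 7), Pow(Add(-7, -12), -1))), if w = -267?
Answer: Rational(4, 3135) ≈ 0.0012759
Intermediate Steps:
Mul(Pow(Add(-393, w), -1), Mul(Add(9, 7), Pow(Add(-7, -12), -1))) = Mul(Pow(Add(-393, -267), -1), Mul(Add(9, 7), Pow(Add(-7, -12), -1))) = Mul(Pow(-660, -1), Mul(16, Pow(-19, -1))) = Mul(Rational(-1, 660), Mul(16, Rational(-1, 19))) = Mul(Rational(-1, 660), Rational(-16, 19)) = Rational(4, 3135)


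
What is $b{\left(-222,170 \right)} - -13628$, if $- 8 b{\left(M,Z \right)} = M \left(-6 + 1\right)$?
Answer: $\frac{53957}{4} \approx 13489.0$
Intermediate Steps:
$b{\left(M,Z \right)} = \frac{5 M}{8}$ ($b{\left(M,Z \right)} = - \frac{M \left(-6 + 1\right)}{8} = - \frac{M \left(-5\right)}{8} = - \frac{\left(-5\right) M}{8} = \frac{5 M}{8}$)
$b{\left(-222,170 \right)} - -13628 = \frac{5}{8} \left(-222\right) - -13628 = - \frac{555}{4} + 13628 = \frac{53957}{4}$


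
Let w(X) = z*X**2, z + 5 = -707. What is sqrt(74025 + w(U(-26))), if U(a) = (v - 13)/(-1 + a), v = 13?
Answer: 15*sqrt(329) ≈ 272.08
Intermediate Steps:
z = -712 (z = -5 - 707 = -712)
U(a) = 0 (U(a) = (13 - 13)/(-1 + a) = 0/(-1 + a) = 0)
w(X) = -712*X**2
sqrt(74025 + w(U(-26))) = sqrt(74025 - 712*0**2) = sqrt(74025 - 712*0) = sqrt(74025 + 0) = sqrt(74025) = 15*sqrt(329)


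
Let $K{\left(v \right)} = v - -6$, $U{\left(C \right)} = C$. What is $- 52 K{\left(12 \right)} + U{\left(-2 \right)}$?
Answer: $-938$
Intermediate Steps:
$K{\left(v \right)} = 6 + v$ ($K{\left(v \right)} = v + 6 = 6 + v$)
$- 52 K{\left(12 \right)} + U{\left(-2 \right)} = - 52 \left(6 + 12\right) - 2 = \left(-52\right) 18 - 2 = -936 - 2 = -938$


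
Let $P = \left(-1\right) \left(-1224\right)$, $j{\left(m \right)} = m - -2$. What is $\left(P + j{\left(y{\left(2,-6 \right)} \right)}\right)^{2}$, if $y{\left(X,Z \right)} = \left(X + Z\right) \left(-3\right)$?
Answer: $1532644$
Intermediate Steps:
$y{\left(X,Z \right)} = - 3 X - 3 Z$
$j{\left(m \right)} = 2 + m$ ($j{\left(m \right)} = m + 2 = 2 + m$)
$P = 1224$
$\left(P + j{\left(y{\left(2,-6 \right)} \right)}\right)^{2} = \left(1224 + \left(2 - -12\right)\right)^{2} = \left(1224 + \left(2 + \left(-6 + 18\right)\right)\right)^{2} = \left(1224 + \left(2 + 12\right)\right)^{2} = \left(1224 + 14\right)^{2} = 1238^{2} = 1532644$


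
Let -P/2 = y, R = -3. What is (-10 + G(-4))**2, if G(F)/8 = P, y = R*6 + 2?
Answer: 60516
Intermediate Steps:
y = -16 (y = -3*6 + 2 = -18 + 2 = -16)
P = 32 (P = -2*(-16) = 32)
G(F) = 256 (G(F) = 8*32 = 256)
(-10 + G(-4))**2 = (-10 + 256)**2 = 246**2 = 60516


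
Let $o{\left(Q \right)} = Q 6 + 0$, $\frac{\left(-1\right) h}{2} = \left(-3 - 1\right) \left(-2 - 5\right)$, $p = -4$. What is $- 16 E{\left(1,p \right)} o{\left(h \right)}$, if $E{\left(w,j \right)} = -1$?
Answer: $-5376$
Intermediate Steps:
$h = -56$ ($h = - 2 \left(-3 - 1\right) \left(-2 - 5\right) = - 2 \left(\left(-4\right) \left(-7\right)\right) = \left(-2\right) 28 = -56$)
$o{\left(Q \right)} = 6 Q$ ($o{\left(Q \right)} = 6 Q + 0 = 6 Q$)
$- 16 E{\left(1,p \right)} o{\left(h \right)} = \left(-16\right) \left(-1\right) 6 \left(-56\right) = 16 \left(-336\right) = -5376$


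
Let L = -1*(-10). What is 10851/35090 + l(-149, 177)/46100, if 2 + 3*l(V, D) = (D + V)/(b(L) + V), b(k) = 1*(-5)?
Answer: 25010279/80882450 ≈ 0.30922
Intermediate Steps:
L = 10
b(k) = -5
l(V, D) = -⅔ + (D + V)/(3*(-5 + V)) (l(V, D) = -⅔ + ((D + V)/(-5 + V))/3 = -⅔ + (D + V)/(3*(-5 + V)))
10851/35090 + l(-149, 177)/46100 = 10851/35090 + ((10 + 177 - 1*(-149))/(3*(-5 - 149)))/46100 = 10851*(1/35090) + ((⅓)*(10 + 177 + 149)/(-154))*(1/46100) = 10851/35090 + ((⅓)*(-1/154)*336)*(1/46100) = 10851/35090 - 8/11*1/46100 = 10851/35090 - 2/126775 = 25010279/80882450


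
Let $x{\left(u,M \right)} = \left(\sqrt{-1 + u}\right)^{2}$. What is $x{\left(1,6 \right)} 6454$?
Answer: $0$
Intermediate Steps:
$x{\left(u,M \right)} = -1 + u$
$x{\left(1,6 \right)} 6454 = \left(-1 + 1\right) 6454 = 0 \cdot 6454 = 0$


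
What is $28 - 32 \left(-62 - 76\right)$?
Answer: $4444$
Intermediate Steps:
$28 - 32 \left(-62 - 76\right) = 28 - -4416 = 28 + 4416 = 4444$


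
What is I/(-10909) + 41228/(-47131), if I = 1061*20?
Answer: -1449876072/514152079 ≈ -2.8199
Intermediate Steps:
I = 21220
I/(-10909) + 41228/(-47131) = 21220/(-10909) + 41228/(-47131) = 21220*(-1/10909) + 41228*(-1/47131) = -21220/10909 - 41228/47131 = -1449876072/514152079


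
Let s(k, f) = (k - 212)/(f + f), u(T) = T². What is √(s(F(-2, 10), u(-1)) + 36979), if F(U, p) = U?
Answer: 2*√9218 ≈ 192.02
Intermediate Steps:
s(k, f) = (-212 + k)/(2*f) (s(k, f) = (-212 + k)/((2*f)) = (-212 + k)*(1/(2*f)) = (-212 + k)/(2*f))
√(s(F(-2, 10), u(-1)) + 36979) = √((-212 - 2)/(2*((-1)²)) + 36979) = √((½)*(-214)/1 + 36979) = √((½)*1*(-214) + 36979) = √(-107 + 36979) = √36872 = 2*√9218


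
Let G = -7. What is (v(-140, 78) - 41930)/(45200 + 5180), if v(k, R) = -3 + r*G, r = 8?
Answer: -41989/50380 ≈ -0.83345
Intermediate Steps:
v(k, R) = -59 (v(k, R) = -3 + 8*(-7) = -3 - 56 = -59)
(v(-140, 78) - 41930)/(45200 + 5180) = (-59 - 41930)/(45200 + 5180) = -41989/50380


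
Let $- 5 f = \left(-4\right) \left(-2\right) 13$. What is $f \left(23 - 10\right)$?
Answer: $- \frac{1352}{5} \approx -270.4$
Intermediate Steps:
$f = - \frac{104}{5}$ ($f = - \frac{\left(-4\right) \left(-2\right) 13}{5} = - \frac{8 \cdot 13}{5} = \left(- \frac{1}{5}\right) 104 = - \frac{104}{5} \approx -20.8$)
$f \left(23 - 10\right) = - \frac{104 \left(23 - 10\right)}{5} = \left(- \frac{104}{5}\right) 13 = - \frac{1352}{5}$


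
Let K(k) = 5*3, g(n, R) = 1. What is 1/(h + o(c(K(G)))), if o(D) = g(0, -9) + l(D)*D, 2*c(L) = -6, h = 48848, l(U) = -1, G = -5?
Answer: 1/48852 ≈ 2.0470e-5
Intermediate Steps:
K(k) = 15
c(L) = -3 (c(L) = (½)*(-6) = -3)
o(D) = 1 - D
1/(h + o(c(K(G)))) = 1/(48848 + (1 - 1*(-3))) = 1/(48848 + (1 + 3)) = 1/(48848 + 4) = 1/48852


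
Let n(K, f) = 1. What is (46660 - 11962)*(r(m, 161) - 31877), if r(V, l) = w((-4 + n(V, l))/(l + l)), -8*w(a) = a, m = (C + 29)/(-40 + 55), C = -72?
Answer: -1424615720001/1288 ≈ -1.1061e+9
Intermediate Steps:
m = -43/15 (m = (-72 + 29)/(-40 + 55) = -43/15 ≈ -2.8667)
w(a) = -a/8
r(V, l) = 3/(16*l) (r(V, l) = -(-4 + 1)/(8*(l + l)) = -(-3)/(8*(2*l)) = -(-3)*1/(2*l)/8 = -(-3)/(16*l) = 3/(16*l))
(46660 - 11962)*(r(m, 161) - 31877) = (46660 - 11962)*((3/16)/161 - 31877) = 34698*((3/16)*(1/161) - 31877) = 34698*(3/2576 - 31877) = 34698*(-82115149/2576) = -1424615720001/1288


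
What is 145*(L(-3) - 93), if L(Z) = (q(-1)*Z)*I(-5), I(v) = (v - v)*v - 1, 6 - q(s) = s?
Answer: -10440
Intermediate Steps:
q(s) = 6 - s
I(v) = -1 (I(v) = 0*v - 1 = 0 - 1 = -1)
L(Z) = -7*Z (L(Z) = ((6 - 1*(-1))*Z)*(-1) = ((6 + 1)*Z)*(-1) = (7*Z)*(-1) = -7*Z)
145*(L(-3) - 93) = 145*(-7*(-3) - 93) = 145*(21 - 93) = 145*(-72) = -10440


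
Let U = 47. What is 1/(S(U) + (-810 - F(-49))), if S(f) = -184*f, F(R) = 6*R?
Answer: -1/9164 ≈ -0.00010912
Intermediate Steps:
1/(S(U) + (-810 - F(-49))) = 1/(-184*47 + (-810 - 6*(-49))) = 1/(-8648 + (-810 - 1*(-294))) = 1/(-8648 + (-810 + 294)) = 1/(-8648 - 516) = 1/(-9164) = -1/9164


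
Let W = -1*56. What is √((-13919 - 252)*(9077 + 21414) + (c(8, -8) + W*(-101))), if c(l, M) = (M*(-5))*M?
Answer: 5*I*√17283305 ≈ 20787.0*I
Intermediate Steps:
c(l, M) = -5*M² (c(l, M) = (-5*M)*M = -5*M²)
W = -56
√((-13919 - 252)*(9077 + 21414) + (c(8, -8) + W*(-101))) = √((-13919 - 252)*(9077 + 21414) + (-5*(-8)² - 56*(-101))) = √(-14171*30491 + (-5*64 + 5656)) = √(-432087961 + (-320 + 5656)) = √(-432087961 + 5336) = √(-432082625) = 5*I*√17283305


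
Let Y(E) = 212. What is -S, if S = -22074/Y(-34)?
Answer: 11037/106 ≈ 104.12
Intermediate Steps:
S = -11037/106 (S = -22074/212 = -22074*1/212 = -11037/106 ≈ -104.12)
-S = -1*(-11037/106) = 11037/106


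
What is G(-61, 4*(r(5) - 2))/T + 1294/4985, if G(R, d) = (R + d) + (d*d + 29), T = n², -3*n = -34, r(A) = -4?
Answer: 6206416/1440665 ≈ 4.3080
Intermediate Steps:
n = 34/3 (n = -⅓*(-34) = 34/3 ≈ 11.333)
T = 1156/9 (T = (34/3)² = 1156/9 ≈ 128.44)
G(R, d) = 29 + R + d + d² (G(R, d) = (R + d) + (d² + 29) = (R + d) + (29 + d²) = 29 + R + d + d²)
G(-61, 4*(r(5) - 2))/T + 1294/4985 = (29 - 61 + 4*(-4 - 2) + (4*(-4 - 2))²)/(1156/9) + 1294/4985 = (29 - 61 + 4*(-6) + (4*(-6))²)*(9/1156) + 1294*(1/4985) = (29 - 61 - 24 + (-24)²)*(9/1156) + 1294/4985 = (29 - 61 - 24 + 576)*(9/1156) + 1294/4985 = 520*(9/1156) + 1294/4985 = 1170/289 + 1294/4985 = 6206416/1440665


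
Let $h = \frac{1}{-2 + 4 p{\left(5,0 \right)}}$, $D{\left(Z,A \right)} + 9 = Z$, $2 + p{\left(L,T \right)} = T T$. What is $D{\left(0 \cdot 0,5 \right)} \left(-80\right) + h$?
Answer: $\frac{7199}{10} \approx 719.9$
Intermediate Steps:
$p{\left(L,T \right)} = -2 + T^{2}$ ($p{\left(L,T \right)} = -2 + T T = -2 + T^{2}$)
$D{\left(Z,A \right)} = -9 + Z$
$h = - \frac{1}{10}$ ($h = \frac{1}{-2 + 4 \left(-2 + 0^{2}\right)} = \frac{1}{-2 + 4 \left(-2 + 0\right)} = \frac{1}{-2 + 4 \left(-2\right)} = \frac{1}{-2 - 8} = \frac{1}{-10} = - \frac{1}{10} \approx -0.1$)
$D{\left(0 \cdot 0,5 \right)} \left(-80\right) + h = \left(-9 + 0 \cdot 0\right) \left(-80\right) - \frac{1}{10} = \left(-9 + 0\right) \left(-80\right) - \frac{1}{10} = \left(-9\right) \left(-80\right) - \frac{1}{10} = 720 - \frac{1}{10} = \frac{7199}{10}$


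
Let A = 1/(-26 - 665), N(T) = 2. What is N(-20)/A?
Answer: -1382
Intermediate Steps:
A = -1/691 (A = 1/(-691) = -1/691 ≈ -0.0014472)
N(-20)/A = 2/(-1/691) = 2*(-691) = -1382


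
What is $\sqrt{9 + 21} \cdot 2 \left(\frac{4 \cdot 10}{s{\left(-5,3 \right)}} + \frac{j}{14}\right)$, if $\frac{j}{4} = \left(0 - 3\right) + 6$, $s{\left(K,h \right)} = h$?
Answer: $\frac{596 \sqrt{30}}{21} \approx 155.45$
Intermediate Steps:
$j = 12$ ($j = 4 \left(\left(0 - 3\right) + 6\right) = 4 \left(-3 + 6\right) = 4 \cdot 3 = 12$)
$\sqrt{9 + 21} \cdot 2 \left(\frac{4 \cdot 10}{s{\left(-5,3 \right)}} + \frac{j}{14}\right) = \sqrt{9 + 21} \cdot 2 \left(\frac{4 \cdot 10}{3} + \frac{12}{14}\right) = \sqrt{30} \cdot 2 \left(40 \cdot \frac{1}{3} + 12 \cdot \frac{1}{14}\right) = 2 \sqrt{30} \left(\frac{40}{3} + \frac{6}{7}\right) = 2 \sqrt{30} \cdot \frac{298}{21} = \frac{596 \sqrt{30}}{21}$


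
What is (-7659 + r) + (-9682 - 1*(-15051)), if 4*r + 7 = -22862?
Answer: -32029/4 ≈ -8007.3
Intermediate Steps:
r = -22869/4 (r = -7/4 + (¼)*(-22862) = -7/4 - 11431/2 = -22869/4 ≈ -5717.3)
(-7659 + r) + (-9682 - 1*(-15051)) = (-7659 - 22869/4) + (-9682 - 1*(-15051)) = -53505/4 + (-9682 + 15051) = -53505/4 + 5369 = -32029/4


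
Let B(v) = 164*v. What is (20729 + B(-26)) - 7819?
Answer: 8646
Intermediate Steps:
(20729 + B(-26)) - 7819 = (20729 + 164*(-26)) - 7819 = (20729 - 4264) - 7819 = 16465 - 7819 = 8646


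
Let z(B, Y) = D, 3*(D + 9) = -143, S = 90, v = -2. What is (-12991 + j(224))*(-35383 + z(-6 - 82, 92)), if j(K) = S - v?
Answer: 1371408781/3 ≈ 4.5714e+8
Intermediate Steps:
D = -170/3 (D = -9 + (⅓)*(-143) = -9 - 143/3 = -170/3 ≈ -56.667)
z(B, Y) = -170/3
j(K) = 92 (j(K) = 90 - 1*(-2) = 90 + 2 = 92)
(-12991 + j(224))*(-35383 + z(-6 - 82, 92)) = (-12991 + 92)*(-35383 - 170/3) = -12899*(-106319/3) = 1371408781/3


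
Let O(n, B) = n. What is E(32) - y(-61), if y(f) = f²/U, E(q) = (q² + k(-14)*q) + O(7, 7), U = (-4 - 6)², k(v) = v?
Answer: 54579/100 ≈ 545.79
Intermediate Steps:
U = 100 (U = (-10)² = 100)
E(q) = 7 + q² - 14*q (E(q) = (q² - 14*q) + 7 = 7 + q² - 14*q)
y(f) = f²/100
E(32) - y(-61) = (7 + 32² - 14*32) - (-61)²/100 = (7 + 1024 - 448) - 3721/100 = 583 - 1*3721/100 = 583 - 3721/100 = 54579/100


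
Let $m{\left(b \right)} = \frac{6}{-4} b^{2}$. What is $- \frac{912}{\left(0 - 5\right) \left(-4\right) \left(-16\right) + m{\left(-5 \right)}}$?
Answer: $\frac{1824}{715} \approx 2.551$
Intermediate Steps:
$m{\left(b \right)} = - \frac{3 b^{2}}{2}$ ($m{\left(b \right)} = 6 \left(- \frac{1}{4}\right) b^{2} = - \frac{3 b^{2}}{2}$)
$- \frac{912}{\left(0 - 5\right) \left(-4\right) \left(-16\right) + m{\left(-5 \right)}} = - \frac{912}{\left(0 - 5\right) \left(-4\right) \left(-16\right) - \frac{3 \left(-5\right)^{2}}{2}} = - \frac{912}{\left(-5\right) \left(-4\right) \left(-16\right) - \frac{75}{2}} = - \frac{912}{20 \left(-16\right) - \frac{75}{2}} = - \frac{912}{-320 - \frac{75}{2}} = - \frac{912}{- \frac{715}{2}} = \left(-912\right) \left(- \frac{2}{715}\right) = \frac{1824}{715}$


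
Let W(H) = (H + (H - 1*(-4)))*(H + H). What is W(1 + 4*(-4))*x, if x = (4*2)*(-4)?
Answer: -24960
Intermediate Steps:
W(H) = 2*H*(4 + 2*H) (W(H) = (H + (H + 4))*(2*H) = (H + (4 + H))*(2*H) = (4 + 2*H)*(2*H) = 2*H*(4 + 2*H))
x = -32 (x = 8*(-4) = -32)
W(1 + 4*(-4))*x = (4*(1 + 4*(-4))*(2 + (1 + 4*(-4))))*(-32) = (4*(1 - 16)*(2 + (1 - 16)))*(-32) = (4*(-15)*(2 - 15))*(-32) = (4*(-15)*(-13))*(-32) = 780*(-32) = -24960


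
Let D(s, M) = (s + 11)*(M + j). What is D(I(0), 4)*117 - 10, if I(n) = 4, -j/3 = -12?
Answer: 70190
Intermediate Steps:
j = 36 (j = -3*(-12) = 36)
D(s, M) = (11 + s)*(36 + M) (D(s, M) = (s + 11)*(M + 36) = (11 + s)*(36 + M))
D(I(0), 4)*117 - 10 = (396 + 11*4 + 36*4 + 4*4)*117 - 10 = (396 + 44 + 144 + 16)*117 - 10 = 600*117 - 10 = 70200 - 10 = 70190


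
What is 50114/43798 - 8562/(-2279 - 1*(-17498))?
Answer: 64614415/111093627 ≈ 0.58162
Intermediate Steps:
50114/43798 - 8562/(-2279 - 1*(-17498)) = 50114*(1/43798) - 8562/(-2279 + 17498) = 25057/21899 - 8562/15219 = 25057/21899 - 8562*1/15219 = 25057/21899 - 2854/5073 = 64614415/111093627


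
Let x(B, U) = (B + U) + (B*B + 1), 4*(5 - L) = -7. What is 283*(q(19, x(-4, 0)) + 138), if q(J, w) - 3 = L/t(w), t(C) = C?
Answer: 2082597/52 ≈ 40050.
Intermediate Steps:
L = 27/4 (L = 5 - 1/4*(-7) = 5 + 7/4 = 27/4 ≈ 6.7500)
x(B, U) = 1 + B + U + B**2 (x(B, U) = (B + U) + (B**2 + 1) = (B + U) + (1 + B**2) = 1 + B + U + B**2)
q(J, w) = 3 + 27/(4*w)
283*(q(19, x(-4, 0)) + 138) = 283*((3 + 27/(4*(1 - 4 + 0 + (-4)**2))) + 138) = 283*((3 + 27/(4*(1 - 4 + 0 + 16))) + 138) = 283*((3 + (27/4)/13) + 138) = 283*((3 + (27/4)*(1/13)) + 138) = 283*((3 + 27/52) + 138) = 283*(183/52 + 138) = 283*(7359/52) = 2082597/52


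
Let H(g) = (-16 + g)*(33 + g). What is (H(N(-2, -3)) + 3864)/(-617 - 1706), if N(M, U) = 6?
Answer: -3474/2323 ≈ -1.4955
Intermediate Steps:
(H(N(-2, -3)) + 3864)/(-617 - 1706) = ((-528 + 6² + 17*6) + 3864)/(-617 - 1706) = ((-528 + 36 + 102) + 3864)/(-2323) = (-390 + 3864)*(-1/2323) = 3474*(-1/2323) = -3474/2323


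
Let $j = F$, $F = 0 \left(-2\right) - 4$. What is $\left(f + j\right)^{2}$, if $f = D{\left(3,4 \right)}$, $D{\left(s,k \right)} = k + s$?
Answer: $9$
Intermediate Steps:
$f = 7$ ($f = 4 + 3 = 7$)
$F = -4$ ($F = 0 - 4 = -4$)
$j = -4$
$\left(f + j\right)^{2} = \left(7 - 4\right)^{2} = 3^{2} = 9$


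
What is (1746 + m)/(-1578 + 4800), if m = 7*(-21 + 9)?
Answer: 277/537 ≈ 0.51583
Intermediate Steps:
m = -84 (m = 7*(-12) = -84)
(1746 + m)/(-1578 + 4800) = (1746 - 84)/(-1578 + 4800) = 1662/3222 = 1662*(1/3222) = 277/537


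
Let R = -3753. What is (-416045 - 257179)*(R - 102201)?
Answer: 71330775696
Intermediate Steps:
(-416045 - 257179)*(R - 102201) = (-416045 - 257179)*(-3753 - 102201) = -673224*(-105954) = 71330775696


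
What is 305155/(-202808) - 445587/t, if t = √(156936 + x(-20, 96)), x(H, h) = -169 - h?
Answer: -305155/202808 - 445587*√156671/156671 ≈ -1127.2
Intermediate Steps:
t = √156671 (t = √(156936 + (-169 - 1*96)) = √(156936 + (-169 - 96)) = √(156936 - 265) = √156671 ≈ 395.82)
305155/(-202808) - 445587/t = 305155/(-202808) - 445587*√156671/156671 = 305155*(-1/202808) - 445587*√156671/156671 = -305155/202808 - 445587*√156671/156671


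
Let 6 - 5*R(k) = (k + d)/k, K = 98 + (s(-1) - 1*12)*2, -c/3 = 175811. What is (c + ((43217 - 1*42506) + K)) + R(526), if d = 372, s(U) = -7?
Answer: -692559401/1315 ≈ -5.2666e+5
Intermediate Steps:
c = -527433 (c = -3*175811 = -527433)
K = 60 (K = 98 + (-7 - 1*12)*2 = 98 + (-7 - 12)*2 = 98 - 19*2 = 98 - 38 = 60)
R(k) = 6/5 - (372 + k)/(5*k) (R(k) = 6/5 - (k + 372)/(5*k) = 6/5 - (372 + k)/(5*k))
(c + ((43217 - 1*42506) + K)) + R(526) = (-527433 + ((43217 - 1*42506) + 60)) + (-372/5 + 526)/526 = (-527433 + ((43217 - 42506) + 60)) + (1/526)*(2258/5) = (-527433 + (711 + 60)) + 1129/1315 = (-527433 + 771) + 1129/1315 = -526662 + 1129/1315 = -692559401/1315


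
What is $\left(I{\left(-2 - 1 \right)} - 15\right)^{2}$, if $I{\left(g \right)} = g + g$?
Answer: $441$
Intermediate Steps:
$I{\left(g \right)} = 2 g$
$\left(I{\left(-2 - 1 \right)} - 15\right)^{2} = \left(2 \left(-2 - 1\right) - 15\right)^{2} = \left(2 \left(-3\right) - 15\right)^{2} = \left(-6 - 15\right)^{2} = \left(-21\right)^{2} = 441$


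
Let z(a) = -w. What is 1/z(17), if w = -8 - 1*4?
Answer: 1/12 ≈ 0.083333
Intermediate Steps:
w = -12 (w = -8 - 4 = -12)
z(a) = 12 (z(a) = -1*(-12) = 12)
1/z(17) = 1/12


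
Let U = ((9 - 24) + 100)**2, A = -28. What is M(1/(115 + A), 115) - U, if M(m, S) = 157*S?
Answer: 10830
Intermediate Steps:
U = 7225 (U = (-15 + 100)**2 = 85**2 = 7225)
M(1/(115 + A), 115) - U = 157*115 - 1*7225 = 18055 - 7225 = 10830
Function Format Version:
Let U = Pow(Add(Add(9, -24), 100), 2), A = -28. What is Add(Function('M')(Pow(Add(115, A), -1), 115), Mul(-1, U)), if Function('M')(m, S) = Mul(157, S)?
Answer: 10830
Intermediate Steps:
U = 7225 (U = Pow(Add(-15, 100), 2) = Pow(85, 2) = 7225)
Add(Function('M')(Pow(Add(115, A), -1), 115), Mul(-1, U)) = Add(Mul(157, 115), Mul(-1, 7225)) = Add(18055, -7225) = 10830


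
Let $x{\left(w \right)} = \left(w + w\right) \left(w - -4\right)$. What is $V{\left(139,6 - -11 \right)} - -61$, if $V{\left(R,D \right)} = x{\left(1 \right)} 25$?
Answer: $311$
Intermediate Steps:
$x{\left(w \right)} = 2 w \left(4 + w\right)$ ($x{\left(w \right)} = 2 w \left(w + \left(-1 + 5\right)\right) = 2 w \left(w + 4\right) = 2 w \left(4 + w\right)$)
$V{\left(R,D \right)} = 250$ ($V{\left(R,D \right)} = 2 \cdot 1 \left(4 + 1\right) 25 = 2 \cdot 1 \cdot 5 \cdot 25 = 10 \cdot 25 = 250$)
$V{\left(139,6 - -11 \right)} - -61 = 250 - -61 = 250 + 61 = 311$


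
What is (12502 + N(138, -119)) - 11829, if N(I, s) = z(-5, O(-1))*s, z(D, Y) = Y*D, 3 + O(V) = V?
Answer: -1707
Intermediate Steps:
O(V) = -3 + V
z(D, Y) = D*Y
N(I, s) = 20*s (N(I, s) = (-5*(-3 - 1))*s = (-5*(-4))*s = 20*s)
(12502 + N(138, -119)) - 11829 = (12502 + 20*(-119)) - 11829 = (12502 - 2380) - 11829 = 10122 - 11829 = -1707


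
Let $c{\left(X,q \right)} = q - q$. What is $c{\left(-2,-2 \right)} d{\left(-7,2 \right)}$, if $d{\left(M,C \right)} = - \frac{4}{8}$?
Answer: $0$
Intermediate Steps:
$c{\left(X,q \right)} = 0$
$d{\left(M,C \right)} = - \frac{1}{2}$ ($d{\left(M,C \right)} = \left(-4\right) \frac{1}{8} = - \frac{1}{2}$)
$c{\left(-2,-2 \right)} d{\left(-7,2 \right)} = 0 \left(- \frac{1}{2}\right) = 0$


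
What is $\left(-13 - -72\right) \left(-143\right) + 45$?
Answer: $-8392$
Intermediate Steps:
$\left(-13 - -72\right) \left(-143\right) + 45 = \left(-13 + 72\right) \left(-143\right) + 45 = 59 \left(-143\right) + 45 = -8437 + 45 = -8392$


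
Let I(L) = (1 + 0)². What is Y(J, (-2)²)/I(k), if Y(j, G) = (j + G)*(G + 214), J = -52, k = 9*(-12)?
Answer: -10464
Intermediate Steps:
k = -108
Y(j, G) = (214 + G)*(G + j) (Y(j, G) = (G + j)*(214 + G) = (214 + G)*(G + j))
I(L) = 1 (I(L) = 1² = 1)
Y(J, (-2)²)/I(k) = (((-2)²)² + 214*(-2)² + 214*(-52) + (-2)²*(-52))/1 = (4² + 214*4 - 11128 + 4*(-52))*1 = (16 + 856 - 11128 - 208)*1 = -10464*1 = -10464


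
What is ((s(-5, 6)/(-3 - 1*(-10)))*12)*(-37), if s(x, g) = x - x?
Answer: 0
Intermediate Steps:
s(x, g) = 0
((s(-5, 6)/(-3 - 1*(-10)))*12)*(-37) = ((0/(-3 - 1*(-10)))*12)*(-37) = ((0/(-3 + 10))*12)*(-37) = ((0/7)*12)*(-37) = ((0*(1/7))*12)*(-37) = (0*12)*(-37) = 0*(-37) = 0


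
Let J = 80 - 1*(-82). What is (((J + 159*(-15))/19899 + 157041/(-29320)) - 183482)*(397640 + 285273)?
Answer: -738468221026715473/5893320 ≈ -1.2531e+11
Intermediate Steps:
J = 162 (J = 80 + 82 = 162)
(((J + 159*(-15))/19899 + 157041/(-29320)) - 183482)*(397640 + 285273) = (((162 + 159*(-15))/19899 + 157041/(-29320)) - 183482)*(397640 + 285273) = (((162 - 2385)*(1/19899) + 157041*(-1/29320)) - 183482)*682913 = ((-2223*1/19899 - 157041/29320) - 183482)*682913 = ((-247/2211 - 157041/29320) - 183482)*682913 = (-354459691/64826520 - 183482)*682913 = -11894854002331/64826520*682913 = -738468221026715473/5893320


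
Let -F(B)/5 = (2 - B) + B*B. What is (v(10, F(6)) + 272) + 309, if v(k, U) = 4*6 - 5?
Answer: 600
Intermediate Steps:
F(B) = -10 - 5*B² + 5*B (F(B) = -5*((2 - B) + B*B) = -5*((2 - B) + B²) = -5*(2 + B² - B) = -10 - 5*B² + 5*B)
v(k, U) = 19 (v(k, U) = 24 - 5 = 19)
(v(10, F(6)) + 272) + 309 = (19 + 272) + 309 = 291 + 309 = 600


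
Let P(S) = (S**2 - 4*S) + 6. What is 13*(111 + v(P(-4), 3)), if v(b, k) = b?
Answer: 1937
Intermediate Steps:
P(S) = 6 + S**2 - 4*S
13*(111 + v(P(-4), 3)) = 13*(111 + (6 + (-4)**2 - 4*(-4))) = 13*(111 + (6 + 16 + 16)) = 13*(111 + 38) = 13*149 = 1937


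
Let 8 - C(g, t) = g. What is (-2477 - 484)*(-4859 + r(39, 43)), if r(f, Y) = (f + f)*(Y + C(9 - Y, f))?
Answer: -5243931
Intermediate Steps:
C(g, t) = 8 - g
r(f, Y) = 2*f*(-1 + 2*Y) (r(f, Y) = (f + f)*(Y + (8 - (9 - Y))) = (2*f)*(Y + (8 + (-9 + Y))) = (2*f)*(Y + (-1 + Y)) = (2*f)*(-1 + 2*Y) = 2*f*(-1 + 2*Y))
(-2477 - 484)*(-4859 + r(39, 43)) = (-2477 - 484)*(-4859 + 2*39*(-1 + 2*43)) = -2961*(-4859 + 2*39*(-1 + 86)) = -2961*(-4859 + 2*39*85) = -2961*(-4859 + 6630) = -2961*1771 = -5243931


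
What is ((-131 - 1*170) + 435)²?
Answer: 17956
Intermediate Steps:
((-131 - 1*170) + 435)² = ((-131 - 170) + 435)² = (-301 + 435)² = 134² = 17956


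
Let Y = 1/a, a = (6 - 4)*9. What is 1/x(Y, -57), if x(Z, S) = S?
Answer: -1/57 ≈ -0.017544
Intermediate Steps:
a = 18 (a = 2*9 = 18)
Y = 1/18 ≈ 0.055556
1/x(Y, -57) = 1/(-57) = -1/57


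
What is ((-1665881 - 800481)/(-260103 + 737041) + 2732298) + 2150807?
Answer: 1164467933064/238469 ≈ 4.8831e+6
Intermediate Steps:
((-1665881 - 800481)/(-260103 + 737041) + 2732298) + 2150807 = (-2466362/476938 + 2732298) + 2150807 = (-2466362*1/476938 + 2732298) + 2150807 = (-1233181/238469 + 2732298) + 2150807 = 651567138581/238469 + 2150807 = 1164467933064/238469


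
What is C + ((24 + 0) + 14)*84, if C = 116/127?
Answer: 405500/127 ≈ 3192.9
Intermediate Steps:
C = 116/127 (C = 116*(1/127) = 116/127 ≈ 0.91339)
C + ((24 + 0) + 14)*84 = 116/127 + ((24 + 0) + 14)*84 = 116/127 + (24 + 14)*84 = 116/127 + 38*84 = 116/127 + 3192 = 405500/127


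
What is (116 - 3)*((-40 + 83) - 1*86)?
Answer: -4859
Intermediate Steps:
(116 - 3)*((-40 + 83) - 1*86) = 113*(43 - 86) = 113*(-43) = -4859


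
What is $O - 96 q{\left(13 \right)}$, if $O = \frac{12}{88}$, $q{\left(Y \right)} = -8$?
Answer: $\frac{16899}{22} \approx 768.14$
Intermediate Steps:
$O = \frac{3}{22}$ ($O = 12 \cdot \frac{1}{88} = \frac{3}{22} \approx 0.13636$)
$O - 96 q{\left(13 \right)} = \frac{3}{22} - -768 = \frac{3}{22} + 768 = \frac{16899}{22}$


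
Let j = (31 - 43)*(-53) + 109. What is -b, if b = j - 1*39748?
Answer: 39003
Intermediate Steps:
j = 745 (j = -12*(-53) + 109 = 636 + 109 = 745)
b = -39003 (b = 745 - 1*39748 = 745 - 39748 = -39003)
-b = -1*(-39003) = 39003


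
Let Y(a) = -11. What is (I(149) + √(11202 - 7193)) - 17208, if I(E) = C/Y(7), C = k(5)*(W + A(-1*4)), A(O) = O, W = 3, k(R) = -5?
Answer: -189293/11 + √4009 ≈ -17145.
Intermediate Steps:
C = 5 (C = -5*(3 - 1*4) = -5*(3 - 4) = -5*(-1) = 5)
I(E) = -5/11 (I(E) = 5/(-11) = 5*(-1/11) = -5/11)
(I(149) + √(11202 - 7193)) - 17208 = (-5/11 + √(11202 - 7193)) - 17208 = (-5/11 + √4009) - 17208 = -189293/11 + √4009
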